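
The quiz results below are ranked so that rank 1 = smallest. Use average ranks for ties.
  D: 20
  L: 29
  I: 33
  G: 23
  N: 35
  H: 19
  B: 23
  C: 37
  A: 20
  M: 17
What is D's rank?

Sorted (ascending): 17, 19, 20, 20, 23, 23, 29, 33, 35, 37
The 2 values of 20 occupy positions 3–4 → average rank (3+4)/2 = 3.5.
The 2 values of 23 occupy positions 5–6 → average rank (5+6)/2 = 5.5.
D has value 20 → rank 3.5.

3.5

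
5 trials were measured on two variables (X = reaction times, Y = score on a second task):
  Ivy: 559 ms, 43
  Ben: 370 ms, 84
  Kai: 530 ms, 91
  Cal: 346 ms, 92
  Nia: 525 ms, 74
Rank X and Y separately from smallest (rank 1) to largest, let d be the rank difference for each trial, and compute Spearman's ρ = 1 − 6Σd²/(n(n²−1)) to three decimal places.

-0.700

Ranks of variable 1: 5, 2, 4, 1, 3
Ranks of variable 2: 1, 3, 4, 5, 2
d = r₁ − r₂: 4, -1, 0, -4, 1
d²: 16, 1, 0, 16, 1; Σd² = 34
ρ = 1 − 6·34/(5·24) = 1 − 204/120 = -0.700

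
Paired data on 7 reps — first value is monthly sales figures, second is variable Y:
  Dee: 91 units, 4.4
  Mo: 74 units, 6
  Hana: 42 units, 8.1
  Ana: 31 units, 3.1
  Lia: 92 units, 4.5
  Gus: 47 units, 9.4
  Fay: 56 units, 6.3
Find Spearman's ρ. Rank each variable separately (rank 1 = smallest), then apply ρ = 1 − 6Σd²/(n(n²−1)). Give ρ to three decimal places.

-0.179

Ranks of variable 1: 6, 5, 2, 1, 7, 3, 4
Ranks of variable 2: 2, 4, 6, 1, 3, 7, 5
d = r₁ − r₂: 4, 1, -4, 0, 4, -4, -1
d²: 16, 1, 16, 0, 16, 16, 1; Σd² = 66
ρ = 1 − 6·66/(7·48) = 1 − 396/336 = -0.179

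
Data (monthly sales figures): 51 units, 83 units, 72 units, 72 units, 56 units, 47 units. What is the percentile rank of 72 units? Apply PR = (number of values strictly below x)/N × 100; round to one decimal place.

N = 6.
Strictly below 72: 3. Equal to 72: 2.
PR = 3/6 × 100 = 50.0

50.0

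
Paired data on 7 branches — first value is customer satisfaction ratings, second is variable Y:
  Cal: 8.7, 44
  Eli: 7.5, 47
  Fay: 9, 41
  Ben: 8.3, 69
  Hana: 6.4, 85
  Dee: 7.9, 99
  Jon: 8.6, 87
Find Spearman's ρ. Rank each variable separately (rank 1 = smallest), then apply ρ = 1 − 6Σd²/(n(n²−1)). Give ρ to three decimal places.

-0.536

Ranks of variable 1: 6, 2, 7, 4, 1, 3, 5
Ranks of variable 2: 2, 3, 1, 4, 5, 7, 6
d = r₁ − r₂: 4, -1, 6, 0, -4, -4, -1
d²: 16, 1, 36, 0, 16, 16, 1; Σd² = 86
ρ = 1 − 6·86/(7·48) = 1 − 516/336 = -0.536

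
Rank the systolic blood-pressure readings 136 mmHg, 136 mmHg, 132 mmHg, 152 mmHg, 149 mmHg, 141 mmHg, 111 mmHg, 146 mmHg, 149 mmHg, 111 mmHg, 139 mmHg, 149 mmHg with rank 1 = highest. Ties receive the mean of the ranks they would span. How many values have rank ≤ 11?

Sorted (descending): 152, 149, 149, 149, 146, 141, 139, 136, 136, 132, 111, 111
The 3 values of 149 occupy positions 2–4 → average rank 3.
The 2 values of 136 occupy positions 8–9 → average rank (8+9)/2 = 8.5.
The 2 values of 111 occupy positions 11–12 → average rank (11+12)/2 = 11.5.
Ranks ≤ 11: {1, 3, 3, 3, 5, 6, 7, 8.5, 8.5, 10} → 10 values.

10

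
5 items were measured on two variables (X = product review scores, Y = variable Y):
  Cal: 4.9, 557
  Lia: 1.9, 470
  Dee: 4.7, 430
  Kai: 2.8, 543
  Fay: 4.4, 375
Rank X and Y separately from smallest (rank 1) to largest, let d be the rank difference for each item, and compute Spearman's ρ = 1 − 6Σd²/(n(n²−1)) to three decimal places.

Ranks of variable 1: 5, 1, 4, 2, 3
Ranks of variable 2: 5, 3, 2, 4, 1
d = r₁ − r₂: 0, -2, 2, -2, 2
d²: 0, 4, 4, 4, 4; Σd² = 16
ρ = 1 − 6·16/(5·24) = 1 − 96/120 = 0.200

0.200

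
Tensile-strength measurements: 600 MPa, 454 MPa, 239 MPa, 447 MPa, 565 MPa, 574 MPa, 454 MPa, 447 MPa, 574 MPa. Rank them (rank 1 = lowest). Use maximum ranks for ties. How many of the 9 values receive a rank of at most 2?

1

Sorted (ascending): 239, 447, 447, 454, 454, 565, 574, 574, 600
The 2 values of 447 occupy positions 2–3 → each gets rank 3.
The 2 values of 454 occupy positions 4–5 → each gets rank 5.
The 2 values of 574 occupy positions 7–8 → each gets rank 8.
Ranks ≤ 2: {1} → 1 value.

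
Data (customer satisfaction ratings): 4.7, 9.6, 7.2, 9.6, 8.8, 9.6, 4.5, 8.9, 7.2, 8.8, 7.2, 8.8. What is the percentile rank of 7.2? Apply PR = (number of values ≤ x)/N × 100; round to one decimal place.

41.7

N = 12.
Strictly below 7.2: 2. Equal to 7.2: 3.
PR = 5/12 × 100 = 41.7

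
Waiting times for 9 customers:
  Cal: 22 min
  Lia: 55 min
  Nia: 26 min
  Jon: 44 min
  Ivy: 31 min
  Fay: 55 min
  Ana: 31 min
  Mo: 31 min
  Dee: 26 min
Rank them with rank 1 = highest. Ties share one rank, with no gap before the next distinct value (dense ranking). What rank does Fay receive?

1

Sorted (descending): 55, 55, 44, 31, 31, 31, 26, 26, 22
The 2 values of 55 share dense rank 1.
The 3 values of 31 share dense rank 3.
The 2 values of 26 share dense rank 4.
Remaining distinct values take the next consecutive integers.
Fay has value 55 min → rank 1.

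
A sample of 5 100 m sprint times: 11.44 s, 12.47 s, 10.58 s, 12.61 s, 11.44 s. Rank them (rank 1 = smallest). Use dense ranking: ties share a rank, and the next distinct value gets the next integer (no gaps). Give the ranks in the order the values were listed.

Sorted (ascending): 10.58, 11.44, 11.44, 12.47, 12.61
The 2 values of 11.44 share dense rank 2.
Remaining distinct values take the next consecutive integers.

2, 3, 1, 4, 2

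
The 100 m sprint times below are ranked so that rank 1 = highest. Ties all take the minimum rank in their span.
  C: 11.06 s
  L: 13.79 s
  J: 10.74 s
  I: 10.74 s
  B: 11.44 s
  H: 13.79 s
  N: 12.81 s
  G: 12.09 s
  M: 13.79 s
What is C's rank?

7

Sorted (descending): 13.79, 13.79, 13.79, 12.81, 12.09, 11.44, 11.06, 10.74, 10.74
The 3 values of 13.79 occupy positions 1–3 → each gets rank 1.
The 2 values of 10.74 occupy positions 8–9 → each gets rank 8.
C has value 11.06 s → rank 7.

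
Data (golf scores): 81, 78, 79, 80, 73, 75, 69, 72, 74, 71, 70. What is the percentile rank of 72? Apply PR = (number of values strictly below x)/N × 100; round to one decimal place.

N = 11.
Strictly below 72: 3. Equal to 72: 1.
PR = 3/11 × 100 = 27.3

27.3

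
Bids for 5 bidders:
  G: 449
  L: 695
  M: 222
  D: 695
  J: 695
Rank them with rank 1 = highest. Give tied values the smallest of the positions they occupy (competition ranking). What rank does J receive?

1

Sorted (descending): 695, 695, 695, 449, 222
The 3 values of 695 occupy positions 1–3 → each gets rank 1.
J has value 695 → rank 1.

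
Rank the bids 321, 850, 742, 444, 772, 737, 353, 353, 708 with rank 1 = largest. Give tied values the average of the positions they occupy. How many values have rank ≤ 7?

6

Sorted (descending): 850, 772, 742, 737, 708, 444, 353, 353, 321
The 2 values of 353 occupy positions 7–8 → average rank (7+8)/2 = 7.5.
Ranks ≤ 7: {1, 2, 3, 4, 5, 6} → 6 values.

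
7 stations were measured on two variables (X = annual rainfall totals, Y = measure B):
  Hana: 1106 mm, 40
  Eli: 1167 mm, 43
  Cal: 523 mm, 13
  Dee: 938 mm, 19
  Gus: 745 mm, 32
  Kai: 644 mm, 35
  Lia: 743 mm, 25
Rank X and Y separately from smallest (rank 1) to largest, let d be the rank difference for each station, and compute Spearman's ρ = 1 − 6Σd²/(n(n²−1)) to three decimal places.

0.679

Ranks of variable 1: 6, 7, 1, 5, 4, 2, 3
Ranks of variable 2: 6, 7, 1, 2, 4, 5, 3
d = r₁ − r₂: 0, 0, 0, 3, 0, -3, 0
d²: 0, 0, 0, 9, 0, 9, 0; Σd² = 18
ρ = 1 − 6·18/(7·48) = 1 − 108/336 = 0.679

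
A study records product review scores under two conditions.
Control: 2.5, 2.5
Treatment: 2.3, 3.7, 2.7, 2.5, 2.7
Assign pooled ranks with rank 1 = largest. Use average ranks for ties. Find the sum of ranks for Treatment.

18

Sorted (descending): 3.7, 2.7, 2.7, 2.5, 2.5, 2.5, 2.3
The 2 values of 2.7 occupy positions 2–3 → average rank (2+3)/2 = 2.5.
The 3 values of 2.5 occupy positions 4–6 → average rank 5.
Treatment values → pooled ranks: 2.3→7, 3.7→1, 2.7→2.5, 2.5→5, 2.7→2.5
Rank sum = 7 + 1 + 2.5 + 5 + 2.5 = 18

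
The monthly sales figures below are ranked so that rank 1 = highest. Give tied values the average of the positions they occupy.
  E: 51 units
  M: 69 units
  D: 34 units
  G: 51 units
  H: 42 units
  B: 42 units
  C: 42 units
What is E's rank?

2.5

Sorted (descending): 69, 51, 51, 42, 42, 42, 34
The 2 values of 51 occupy positions 2–3 → average rank (2+3)/2 = 2.5.
The 3 values of 42 occupy positions 4–6 → average rank 5.
E has value 51 units → rank 2.5.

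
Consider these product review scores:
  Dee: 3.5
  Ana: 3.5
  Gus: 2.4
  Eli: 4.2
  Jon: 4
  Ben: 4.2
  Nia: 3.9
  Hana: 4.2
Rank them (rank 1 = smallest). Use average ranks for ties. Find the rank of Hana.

Sorted (ascending): 2.4, 3.5, 3.5, 3.9, 4, 4.2, 4.2, 4.2
The 2 values of 3.5 occupy positions 2–3 → average rank (2+3)/2 = 2.5.
The 3 values of 4.2 occupy positions 6–8 → average rank 7.
Hana has value 4.2 → rank 7.

7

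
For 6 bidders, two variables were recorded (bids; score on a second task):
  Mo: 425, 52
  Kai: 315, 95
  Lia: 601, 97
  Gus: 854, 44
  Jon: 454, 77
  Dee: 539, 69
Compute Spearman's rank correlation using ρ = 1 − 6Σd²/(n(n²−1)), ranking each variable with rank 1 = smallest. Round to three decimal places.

Ranks of variable 1: 2, 1, 5, 6, 3, 4
Ranks of variable 2: 2, 5, 6, 1, 4, 3
d = r₁ − r₂: 0, -4, -1, 5, -1, 1
d²: 0, 16, 1, 25, 1, 1; Σd² = 44
ρ = 1 − 6·44/(6·35) = 1 − 264/210 = -0.257

-0.257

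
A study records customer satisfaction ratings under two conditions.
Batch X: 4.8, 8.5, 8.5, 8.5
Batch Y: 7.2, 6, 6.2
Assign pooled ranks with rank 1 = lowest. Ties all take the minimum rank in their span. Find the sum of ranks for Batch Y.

9

Sorted (ascending): 4.8, 6, 6.2, 7.2, 8.5, 8.5, 8.5
The 3 values of 8.5 occupy positions 5–7 → each gets rank 5.
Batch Y values → pooled ranks: 7.2→4, 6→2, 6.2→3
Rank sum = 4 + 2 + 3 = 9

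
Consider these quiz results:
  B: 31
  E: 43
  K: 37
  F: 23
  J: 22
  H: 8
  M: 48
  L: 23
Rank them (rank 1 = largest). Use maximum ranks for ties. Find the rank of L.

Sorted (descending): 48, 43, 37, 31, 23, 23, 22, 8
The 2 values of 23 occupy positions 5–6 → each gets rank 6.
L has value 23 → rank 6.

6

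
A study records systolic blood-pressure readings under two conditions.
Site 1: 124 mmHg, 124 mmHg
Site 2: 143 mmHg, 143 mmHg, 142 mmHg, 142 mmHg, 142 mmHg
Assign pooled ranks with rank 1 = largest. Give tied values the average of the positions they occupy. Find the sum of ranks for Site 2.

Sorted (descending): 143, 143, 142, 142, 142, 124, 124
The 2 values of 143 occupy positions 1–2 → average rank (1+2)/2 = 1.5.
The 3 values of 142 occupy positions 3–5 → average rank 4.
The 2 values of 124 occupy positions 6–7 → average rank (6+7)/2 = 6.5.
Site 2 values → pooled ranks: 143→1.5, 143→1.5, 142→4, 142→4, 142→4
Rank sum = 1.5 + 1.5 + 4 + 4 + 4 = 15

15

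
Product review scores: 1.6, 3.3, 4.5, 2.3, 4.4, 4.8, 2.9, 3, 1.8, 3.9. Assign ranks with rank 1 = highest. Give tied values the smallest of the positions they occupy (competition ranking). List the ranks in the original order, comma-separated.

Sorted (descending): 4.8, 4.5, 4.4, 3.9, 3.3, 3, 2.9, 2.3, 1.8, 1.6
No ties — each value takes its position as its rank.

10, 5, 2, 8, 3, 1, 7, 6, 9, 4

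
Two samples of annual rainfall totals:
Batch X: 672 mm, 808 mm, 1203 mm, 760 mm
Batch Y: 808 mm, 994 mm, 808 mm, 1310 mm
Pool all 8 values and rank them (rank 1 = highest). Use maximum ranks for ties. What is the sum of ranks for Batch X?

23

Sorted (descending): 1310, 1203, 994, 808, 808, 808, 760, 672
The 3 values of 808 occupy positions 4–6 → each gets rank 6.
Batch X values → pooled ranks: 672→8, 808→6, 1203→2, 760→7
Rank sum = 8 + 6 + 2 + 7 = 23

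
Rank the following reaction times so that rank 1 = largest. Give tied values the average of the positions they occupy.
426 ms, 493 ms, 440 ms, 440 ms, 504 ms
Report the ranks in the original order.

Sorted (descending): 504, 493, 440, 440, 426
The 2 values of 440 occupy positions 3–4 → average rank (3+4)/2 = 3.5.

5, 2, 3.5, 3.5, 1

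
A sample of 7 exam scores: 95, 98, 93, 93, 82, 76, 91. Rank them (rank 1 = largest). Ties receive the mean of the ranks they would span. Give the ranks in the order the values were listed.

Sorted (descending): 98, 95, 93, 93, 91, 82, 76
The 2 values of 93 occupy positions 3–4 → average rank (3+4)/2 = 3.5.

2, 1, 3.5, 3.5, 6, 7, 5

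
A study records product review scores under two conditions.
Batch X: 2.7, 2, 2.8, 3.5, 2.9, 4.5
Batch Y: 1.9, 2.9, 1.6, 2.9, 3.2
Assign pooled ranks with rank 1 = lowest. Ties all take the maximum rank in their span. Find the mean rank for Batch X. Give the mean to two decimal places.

6.83

Sorted (ascending): 1.6, 1.9, 2, 2.7, 2.8, 2.9, 2.9, 2.9, 3.2, 3.5, 4.5
The 3 values of 2.9 occupy positions 6–8 → each gets rank 8.
Batch X values → pooled ranks: 2.7→4, 2→3, 2.8→5, 3.5→10, 2.9→8, 4.5→11
Mean rank = (4 + 3 + 5 + 10 + 8 + 11) / 6 = 6.83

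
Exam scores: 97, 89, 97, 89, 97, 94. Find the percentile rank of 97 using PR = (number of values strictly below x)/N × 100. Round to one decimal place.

50.0

N = 6.
Strictly below 97: 3. Equal to 97: 3.
PR = 3/6 × 100 = 50.0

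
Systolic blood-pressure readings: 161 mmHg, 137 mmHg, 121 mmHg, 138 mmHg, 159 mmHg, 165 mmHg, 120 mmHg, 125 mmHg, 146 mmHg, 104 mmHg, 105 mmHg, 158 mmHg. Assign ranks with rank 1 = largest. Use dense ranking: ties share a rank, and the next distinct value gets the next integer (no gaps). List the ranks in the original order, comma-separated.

Sorted (descending): 165, 161, 159, 158, 146, 138, 137, 125, 121, 120, 105, 104
No ties — each value takes its position as its rank.

2, 7, 9, 6, 3, 1, 10, 8, 5, 12, 11, 4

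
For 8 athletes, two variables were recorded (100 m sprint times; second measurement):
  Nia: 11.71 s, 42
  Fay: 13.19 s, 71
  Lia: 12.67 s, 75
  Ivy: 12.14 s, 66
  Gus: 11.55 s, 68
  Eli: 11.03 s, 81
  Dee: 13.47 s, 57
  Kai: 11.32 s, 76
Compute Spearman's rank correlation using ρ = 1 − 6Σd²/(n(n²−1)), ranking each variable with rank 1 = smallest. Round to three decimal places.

Ranks of variable 1: 4, 7, 6, 5, 3, 1, 8, 2
Ranks of variable 2: 1, 5, 6, 3, 4, 8, 2, 7
d = r₁ − r₂: 3, 2, 0, 2, -1, -7, 6, -5
d²: 9, 4, 0, 4, 1, 49, 36, 25; Σd² = 128
ρ = 1 − 6·128/(8·63) = 1 − 768/504 = -0.524

-0.524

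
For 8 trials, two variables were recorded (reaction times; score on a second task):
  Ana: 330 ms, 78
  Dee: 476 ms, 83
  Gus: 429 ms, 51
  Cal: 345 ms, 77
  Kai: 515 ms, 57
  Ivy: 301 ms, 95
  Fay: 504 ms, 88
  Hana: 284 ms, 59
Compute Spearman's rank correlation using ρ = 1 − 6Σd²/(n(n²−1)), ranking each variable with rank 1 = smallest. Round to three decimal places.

Ranks of variable 1: 3, 6, 5, 4, 8, 2, 7, 1
Ranks of variable 2: 5, 6, 1, 4, 2, 8, 7, 3
d = r₁ − r₂: -2, 0, 4, 0, 6, -6, 0, -2
d²: 4, 0, 16, 0, 36, 36, 0, 4; Σd² = 96
ρ = 1 − 6·96/(8·63) = 1 − 576/504 = -0.143

-0.143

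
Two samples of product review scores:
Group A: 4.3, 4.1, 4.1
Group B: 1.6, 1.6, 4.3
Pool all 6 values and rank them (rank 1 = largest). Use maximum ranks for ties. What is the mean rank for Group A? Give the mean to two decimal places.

3.33

Sorted (descending): 4.3, 4.3, 4.1, 4.1, 1.6, 1.6
The 2 values of 4.3 occupy positions 1–2 → each gets rank 2.
The 2 values of 4.1 occupy positions 3–4 → each gets rank 4.
The 2 values of 1.6 occupy positions 5–6 → each gets rank 6.
Group A values → pooled ranks: 4.3→2, 4.1→4, 4.1→4
Mean rank = (2 + 4 + 4) / 3 = 3.33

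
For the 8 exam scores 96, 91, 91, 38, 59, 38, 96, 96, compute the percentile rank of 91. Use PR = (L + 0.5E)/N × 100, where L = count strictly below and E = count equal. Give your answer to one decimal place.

N = 8.
Strictly below 91: 3. Equal to 91: 2.
PR = (3 + 0.5·2)/8 × 100 = 50.0

50.0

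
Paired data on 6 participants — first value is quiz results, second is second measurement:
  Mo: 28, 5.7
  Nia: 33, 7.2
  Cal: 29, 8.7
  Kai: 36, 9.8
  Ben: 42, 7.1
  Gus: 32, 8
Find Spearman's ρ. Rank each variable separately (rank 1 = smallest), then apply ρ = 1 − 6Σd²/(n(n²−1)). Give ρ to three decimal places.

Ranks of variable 1: 1, 4, 2, 5, 6, 3
Ranks of variable 2: 1, 3, 5, 6, 2, 4
d = r₁ − r₂: 0, 1, -3, -1, 4, -1
d²: 0, 1, 9, 1, 16, 1; Σd² = 28
ρ = 1 − 6·28/(6·35) = 1 − 168/210 = 0.200

0.200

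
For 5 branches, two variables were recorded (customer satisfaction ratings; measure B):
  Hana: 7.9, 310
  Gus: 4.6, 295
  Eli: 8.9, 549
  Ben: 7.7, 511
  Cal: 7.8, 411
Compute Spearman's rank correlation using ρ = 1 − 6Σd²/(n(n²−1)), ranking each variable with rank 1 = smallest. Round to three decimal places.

0.600

Ranks of variable 1: 4, 1, 5, 2, 3
Ranks of variable 2: 2, 1, 5, 4, 3
d = r₁ − r₂: 2, 0, 0, -2, 0
d²: 4, 0, 0, 4, 0; Σd² = 8
ρ = 1 − 6·8/(5·24) = 1 − 48/120 = 0.600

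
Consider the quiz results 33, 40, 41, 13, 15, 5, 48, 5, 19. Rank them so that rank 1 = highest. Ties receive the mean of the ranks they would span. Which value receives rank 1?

Sorted (descending): 48, 41, 40, 33, 19, 15, 13, 5, 5
The 2 values of 5 occupy positions 8–9 → average rank (8+9)/2 = 8.5.
Rank 1 → value 48.

48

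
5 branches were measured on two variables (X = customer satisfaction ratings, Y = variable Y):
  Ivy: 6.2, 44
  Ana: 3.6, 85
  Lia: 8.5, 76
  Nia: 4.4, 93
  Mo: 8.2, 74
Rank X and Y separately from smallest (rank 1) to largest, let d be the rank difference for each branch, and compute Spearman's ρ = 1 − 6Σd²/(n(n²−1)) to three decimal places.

Ranks of variable 1: 3, 1, 5, 2, 4
Ranks of variable 2: 1, 4, 3, 5, 2
d = r₁ − r₂: 2, -3, 2, -3, 2
d²: 4, 9, 4, 9, 4; Σd² = 30
ρ = 1 − 6·30/(5·24) = 1 − 180/120 = -0.500

-0.500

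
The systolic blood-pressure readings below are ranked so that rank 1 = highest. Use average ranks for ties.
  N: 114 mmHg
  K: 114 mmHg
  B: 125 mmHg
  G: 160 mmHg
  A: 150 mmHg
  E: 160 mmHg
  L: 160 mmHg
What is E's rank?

2

Sorted (descending): 160, 160, 160, 150, 125, 114, 114
The 3 values of 160 occupy positions 1–3 → average rank 2.
The 2 values of 114 occupy positions 6–7 → average rank (6+7)/2 = 6.5.
E has value 160 mmHg → rank 2.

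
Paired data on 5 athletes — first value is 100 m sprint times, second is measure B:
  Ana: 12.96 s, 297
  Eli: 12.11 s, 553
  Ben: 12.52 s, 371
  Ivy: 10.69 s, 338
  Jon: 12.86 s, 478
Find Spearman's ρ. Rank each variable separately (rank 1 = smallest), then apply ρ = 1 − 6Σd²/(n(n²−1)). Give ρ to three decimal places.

Ranks of variable 1: 5, 2, 3, 1, 4
Ranks of variable 2: 1, 5, 3, 2, 4
d = r₁ − r₂: 4, -3, 0, -1, 0
d²: 16, 9, 0, 1, 0; Σd² = 26
ρ = 1 − 6·26/(5·24) = 1 − 156/120 = -0.300

-0.300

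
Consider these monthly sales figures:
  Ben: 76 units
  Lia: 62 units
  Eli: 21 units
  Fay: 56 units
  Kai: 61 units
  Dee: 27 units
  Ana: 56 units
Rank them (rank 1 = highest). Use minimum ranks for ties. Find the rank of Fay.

Sorted (descending): 76, 62, 61, 56, 56, 27, 21
The 2 values of 56 occupy positions 4–5 → each gets rank 4.
Fay has value 56 units → rank 4.

4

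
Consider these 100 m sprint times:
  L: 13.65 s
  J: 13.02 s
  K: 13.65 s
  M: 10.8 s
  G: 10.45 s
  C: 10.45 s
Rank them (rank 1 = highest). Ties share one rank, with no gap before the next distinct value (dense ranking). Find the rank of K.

1

Sorted (descending): 13.65, 13.65, 13.02, 10.8, 10.45, 10.45
The 2 values of 13.65 share dense rank 1.
The 2 values of 10.45 share dense rank 4.
Remaining distinct values take the next consecutive integers.
K has value 13.65 s → rank 1.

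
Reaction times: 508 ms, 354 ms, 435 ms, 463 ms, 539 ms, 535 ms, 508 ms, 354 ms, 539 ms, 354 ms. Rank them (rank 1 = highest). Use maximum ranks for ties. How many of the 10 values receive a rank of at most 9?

7

Sorted (descending): 539, 539, 535, 508, 508, 463, 435, 354, 354, 354
The 2 values of 539 occupy positions 1–2 → each gets rank 2.
The 2 values of 508 occupy positions 4–5 → each gets rank 5.
The 3 values of 354 occupy positions 8–10 → each gets rank 10.
Ranks ≤ 9: {2, 2, 3, 5, 5, 6, 7} → 7 values.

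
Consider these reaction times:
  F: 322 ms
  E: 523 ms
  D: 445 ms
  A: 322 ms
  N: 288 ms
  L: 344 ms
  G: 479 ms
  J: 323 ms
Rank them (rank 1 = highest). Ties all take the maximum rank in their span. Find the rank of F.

7

Sorted (descending): 523, 479, 445, 344, 323, 322, 322, 288
The 2 values of 322 occupy positions 6–7 → each gets rank 7.
F has value 322 ms → rank 7.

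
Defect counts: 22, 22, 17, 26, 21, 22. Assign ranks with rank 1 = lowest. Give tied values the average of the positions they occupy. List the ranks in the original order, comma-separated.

Sorted (ascending): 17, 21, 22, 22, 22, 26
The 3 values of 22 occupy positions 3–5 → average rank 4.

4, 4, 1, 6, 2, 4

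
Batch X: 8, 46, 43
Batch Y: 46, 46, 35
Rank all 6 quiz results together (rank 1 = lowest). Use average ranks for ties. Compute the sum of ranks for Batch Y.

12

Sorted (ascending): 8, 35, 43, 46, 46, 46
The 3 values of 46 occupy positions 4–6 → average rank 5.
Batch Y values → pooled ranks: 46→5, 46→5, 35→2
Rank sum = 5 + 5 + 2 = 12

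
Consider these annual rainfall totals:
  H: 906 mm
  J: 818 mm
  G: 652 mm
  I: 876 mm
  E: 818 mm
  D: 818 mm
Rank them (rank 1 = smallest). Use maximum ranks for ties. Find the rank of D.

4

Sorted (ascending): 652, 818, 818, 818, 876, 906
The 3 values of 818 occupy positions 2–4 → each gets rank 4.
D has value 818 mm → rank 4.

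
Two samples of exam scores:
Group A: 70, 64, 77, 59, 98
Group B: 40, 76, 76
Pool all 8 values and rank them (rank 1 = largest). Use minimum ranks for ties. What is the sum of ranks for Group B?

Sorted (descending): 98, 77, 76, 76, 70, 64, 59, 40
The 2 values of 76 occupy positions 3–4 → each gets rank 3.
Group B values → pooled ranks: 40→8, 76→3, 76→3
Rank sum = 8 + 3 + 3 = 14

14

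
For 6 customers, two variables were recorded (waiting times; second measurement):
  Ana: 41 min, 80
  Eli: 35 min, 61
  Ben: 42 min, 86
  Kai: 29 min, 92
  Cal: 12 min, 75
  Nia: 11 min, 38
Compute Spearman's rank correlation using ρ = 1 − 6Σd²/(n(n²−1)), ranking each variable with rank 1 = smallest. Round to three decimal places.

0.543

Ranks of variable 1: 5, 4, 6, 3, 2, 1
Ranks of variable 2: 4, 2, 5, 6, 3, 1
d = r₁ − r₂: 1, 2, 1, -3, -1, 0
d²: 1, 4, 1, 9, 1, 0; Σd² = 16
ρ = 1 − 6·16/(6·35) = 1 − 96/210 = 0.543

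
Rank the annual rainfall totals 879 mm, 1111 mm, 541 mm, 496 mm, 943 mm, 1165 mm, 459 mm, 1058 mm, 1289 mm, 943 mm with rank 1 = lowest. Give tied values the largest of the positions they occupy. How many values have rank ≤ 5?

Sorted (ascending): 459, 496, 541, 879, 943, 943, 1058, 1111, 1165, 1289
The 2 values of 943 occupy positions 5–6 → each gets rank 6.
Ranks ≤ 5: {1, 2, 3, 4} → 4 values.

4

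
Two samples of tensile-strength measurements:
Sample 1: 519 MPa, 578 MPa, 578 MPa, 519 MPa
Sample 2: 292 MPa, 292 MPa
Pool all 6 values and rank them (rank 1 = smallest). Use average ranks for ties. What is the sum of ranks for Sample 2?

Sorted (ascending): 292, 292, 519, 519, 578, 578
The 2 values of 292 occupy positions 1–2 → average rank (1+2)/2 = 1.5.
The 2 values of 519 occupy positions 3–4 → average rank (3+4)/2 = 3.5.
The 2 values of 578 occupy positions 5–6 → average rank (5+6)/2 = 5.5.
Sample 2 values → pooled ranks: 292→1.5, 292→1.5
Rank sum = 1.5 + 1.5 = 3

3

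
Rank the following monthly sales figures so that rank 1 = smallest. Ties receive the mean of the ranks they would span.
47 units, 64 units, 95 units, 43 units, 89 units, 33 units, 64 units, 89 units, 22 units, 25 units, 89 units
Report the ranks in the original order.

5, 6.5, 11, 4, 9, 3, 6.5, 9, 1, 2, 9

Sorted (ascending): 22, 25, 33, 43, 47, 64, 64, 89, 89, 89, 95
The 2 values of 64 occupy positions 6–7 → average rank (6+7)/2 = 6.5.
The 3 values of 89 occupy positions 8–10 → average rank 9.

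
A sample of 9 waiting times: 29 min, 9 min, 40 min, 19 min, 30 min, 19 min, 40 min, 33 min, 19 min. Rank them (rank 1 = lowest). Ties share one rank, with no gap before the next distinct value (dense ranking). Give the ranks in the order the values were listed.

3, 1, 6, 2, 4, 2, 6, 5, 2

Sorted (ascending): 9, 19, 19, 19, 29, 30, 33, 40, 40
The 3 values of 19 share dense rank 2.
The 2 values of 40 share dense rank 6.
Remaining distinct values take the next consecutive integers.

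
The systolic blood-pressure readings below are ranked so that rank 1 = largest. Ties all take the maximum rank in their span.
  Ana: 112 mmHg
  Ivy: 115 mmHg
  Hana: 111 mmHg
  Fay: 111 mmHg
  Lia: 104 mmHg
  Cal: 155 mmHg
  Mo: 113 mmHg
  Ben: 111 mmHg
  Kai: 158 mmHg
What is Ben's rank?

8

Sorted (descending): 158, 155, 115, 113, 112, 111, 111, 111, 104
The 3 values of 111 occupy positions 6–8 → each gets rank 8.
Ben has value 111 mmHg → rank 8.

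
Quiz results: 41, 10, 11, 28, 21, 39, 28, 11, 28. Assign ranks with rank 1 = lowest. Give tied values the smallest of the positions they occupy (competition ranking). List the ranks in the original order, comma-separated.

Sorted (ascending): 10, 11, 11, 21, 28, 28, 28, 39, 41
The 2 values of 11 occupy positions 2–3 → each gets rank 2.
The 3 values of 28 occupy positions 5–7 → each gets rank 5.

9, 1, 2, 5, 4, 8, 5, 2, 5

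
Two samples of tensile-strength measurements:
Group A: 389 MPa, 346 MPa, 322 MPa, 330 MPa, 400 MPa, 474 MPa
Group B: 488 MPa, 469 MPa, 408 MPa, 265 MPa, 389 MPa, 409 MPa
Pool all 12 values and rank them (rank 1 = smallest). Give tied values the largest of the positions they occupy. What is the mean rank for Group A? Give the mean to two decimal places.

Sorted (ascending): 265, 322, 330, 346, 389, 389, 400, 408, 409, 469, 474, 488
The 2 values of 389 occupy positions 5–6 → each gets rank 6.
Group A values → pooled ranks: 389→6, 346→4, 322→2, 330→3, 400→7, 474→11
Mean rank = (6 + 4 + 2 + 3 + 7 + 11) / 6 = 5.50

5.50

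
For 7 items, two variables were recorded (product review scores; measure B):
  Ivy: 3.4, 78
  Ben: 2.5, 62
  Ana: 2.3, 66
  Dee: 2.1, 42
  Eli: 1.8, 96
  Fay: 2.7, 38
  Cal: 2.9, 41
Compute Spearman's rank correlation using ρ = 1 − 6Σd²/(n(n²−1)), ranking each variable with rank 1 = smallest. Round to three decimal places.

Ranks of variable 1: 7, 4, 3, 2, 1, 5, 6
Ranks of variable 2: 6, 4, 5, 3, 7, 1, 2
d = r₁ − r₂: 1, 0, -2, -1, -6, 4, 4
d²: 1, 0, 4, 1, 36, 16, 16; Σd² = 74
ρ = 1 − 6·74/(7·48) = 1 − 444/336 = -0.321

-0.321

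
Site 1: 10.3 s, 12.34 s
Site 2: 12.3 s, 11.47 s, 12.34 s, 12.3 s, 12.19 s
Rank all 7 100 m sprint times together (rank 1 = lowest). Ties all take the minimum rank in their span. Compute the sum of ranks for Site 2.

Sorted (ascending): 10.3, 11.47, 12.19, 12.3, 12.3, 12.34, 12.34
The 2 values of 12.3 occupy positions 4–5 → each gets rank 4.
The 2 values of 12.34 occupy positions 6–7 → each gets rank 6.
Site 2 values → pooled ranks: 12.3→4, 11.47→2, 12.34→6, 12.3→4, 12.19→3
Rank sum = 4 + 2 + 6 + 4 + 3 = 19

19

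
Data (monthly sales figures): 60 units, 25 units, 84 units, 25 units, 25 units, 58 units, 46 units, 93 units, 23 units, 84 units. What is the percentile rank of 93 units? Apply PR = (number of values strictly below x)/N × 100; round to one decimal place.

N = 10.
Strictly below 93: 9. Equal to 93: 1.
PR = 9/10 × 100 = 90.0

90.0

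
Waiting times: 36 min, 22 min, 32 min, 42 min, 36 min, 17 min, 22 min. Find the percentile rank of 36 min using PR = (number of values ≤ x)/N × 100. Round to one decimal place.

85.7

N = 7.
Strictly below 36: 4. Equal to 36: 2.
PR = 6/7 × 100 = 85.7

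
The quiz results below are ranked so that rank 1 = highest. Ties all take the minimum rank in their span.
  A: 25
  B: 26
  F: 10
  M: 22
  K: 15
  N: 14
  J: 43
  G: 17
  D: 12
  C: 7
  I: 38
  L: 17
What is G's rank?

6

Sorted (descending): 43, 38, 26, 25, 22, 17, 17, 15, 14, 12, 10, 7
The 2 values of 17 occupy positions 6–7 → each gets rank 6.
G has value 17 → rank 6.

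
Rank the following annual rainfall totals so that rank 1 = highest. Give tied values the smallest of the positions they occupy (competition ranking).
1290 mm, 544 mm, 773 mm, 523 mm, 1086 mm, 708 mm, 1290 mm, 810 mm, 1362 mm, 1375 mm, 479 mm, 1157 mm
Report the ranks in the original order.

Sorted (descending): 1375, 1362, 1290, 1290, 1157, 1086, 810, 773, 708, 544, 523, 479
The 2 values of 1290 occupy positions 3–4 → each gets rank 3.

3, 10, 8, 11, 6, 9, 3, 7, 2, 1, 12, 5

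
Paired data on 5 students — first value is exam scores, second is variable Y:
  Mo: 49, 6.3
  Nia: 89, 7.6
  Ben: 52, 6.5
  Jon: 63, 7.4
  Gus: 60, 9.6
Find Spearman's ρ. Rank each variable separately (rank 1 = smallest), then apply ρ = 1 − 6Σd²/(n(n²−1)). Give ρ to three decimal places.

0.700

Ranks of variable 1: 1, 5, 2, 4, 3
Ranks of variable 2: 1, 4, 2, 3, 5
d = r₁ − r₂: 0, 1, 0, 1, -2
d²: 0, 1, 0, 1, 4; Σd² = 6
ρ = 1 − 6·6/(5·24) = 1 − 36/120 = 0.700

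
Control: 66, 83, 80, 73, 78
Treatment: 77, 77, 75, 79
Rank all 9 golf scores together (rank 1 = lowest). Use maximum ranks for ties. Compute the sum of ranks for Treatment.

Sorted (ascending): 66, 73, 75, 77, 77, 78, 79, 80, 83
The 2 values of 77 occupy positions 4–5 → each gets rank 5.
Treatment values → pooled ranks: 77→5, 77→5, 75→3, 79→7
Rank sum = 5 + 5 + 3 + 7 = 20

20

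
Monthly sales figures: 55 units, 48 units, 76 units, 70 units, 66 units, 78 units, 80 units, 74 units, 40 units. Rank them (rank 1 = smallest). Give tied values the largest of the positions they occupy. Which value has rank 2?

Sorted (ascending): 40, 48, 55, 66, 70, 74, 76, 78, 80
No ties — each value takes its position as its rank.
Rank 2 → value 48.

48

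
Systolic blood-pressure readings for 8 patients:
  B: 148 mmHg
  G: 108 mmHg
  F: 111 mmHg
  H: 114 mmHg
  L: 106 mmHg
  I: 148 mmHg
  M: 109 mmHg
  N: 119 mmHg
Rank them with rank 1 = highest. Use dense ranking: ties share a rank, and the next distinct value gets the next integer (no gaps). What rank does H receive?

3

Sorted (descending): 148, 148, 119, 114, 111, 109, 108, 106
The 2 values of 148 share dense rank 1.
Remaining distinct values take the next consecutive integers.
H has value 114 mmHg → rank 3.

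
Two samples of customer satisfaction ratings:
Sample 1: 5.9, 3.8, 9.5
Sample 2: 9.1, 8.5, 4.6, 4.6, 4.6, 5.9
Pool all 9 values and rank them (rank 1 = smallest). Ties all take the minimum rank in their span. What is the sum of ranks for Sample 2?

Sorted (ascending): 3.8, 4.6, 4.6, 4.6, 5.9, 5.9, 8.5, 9.1, 9.5
The 3 values of 4.6 occupy positions 2–4 → each gets rank 2.
The 2 values of 5.9 occupy positions 5–6 → each gets rank 5.
Sample 2 values → pooled ranks: 9.1→8, 8.5→7, 4.6→2, 4.6→2, 4.6→2, 5.9→5
Rank sum = 8 + 7 + 2 + 2 + 2 + 5 = 26

26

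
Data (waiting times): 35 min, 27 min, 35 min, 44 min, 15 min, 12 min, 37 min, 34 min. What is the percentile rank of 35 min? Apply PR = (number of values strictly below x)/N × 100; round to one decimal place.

50.0

N = 8.
Strictly below 35: 4. Equal to 35: 2.
PR = 4/8 × 100 = 50.0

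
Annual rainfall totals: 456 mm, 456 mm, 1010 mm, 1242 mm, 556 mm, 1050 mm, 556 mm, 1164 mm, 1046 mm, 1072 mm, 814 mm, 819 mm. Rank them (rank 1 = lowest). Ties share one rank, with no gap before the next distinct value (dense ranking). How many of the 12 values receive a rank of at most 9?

11

Sorted (ascending): 456, 456, 556, 556, 814, 819, 1010, 1046, 1050, 1072, 1164, 1242
The 2 values of 456 share dense rank 1.
The 2 values of 556 share dense rank 2.
Remaining distinct values take the next consecutive integers.
Ranks ≤ 9: {1, 1, 2, 2, 3, 4, 5, 6, 7, 8, 9} → 11 values.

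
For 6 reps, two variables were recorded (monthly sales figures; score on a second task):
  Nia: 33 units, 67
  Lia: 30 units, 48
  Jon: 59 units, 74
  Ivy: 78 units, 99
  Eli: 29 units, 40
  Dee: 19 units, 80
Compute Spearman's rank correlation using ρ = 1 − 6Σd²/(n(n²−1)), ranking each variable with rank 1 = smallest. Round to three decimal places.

0.429

Ranks of variable 1: 4, 3, 5, 6, 2, 1
Ranks of variable 2: 3, 2, 4, 6, 1, 5
d = r₁ − r₂: 1, 1, 1, 0, 1, -4
d²: 1, 1, 1, 0, 1, 16; Σd² = 20
ρ = 1 − 6·20/(6·35) = 1 − 120/210 = 0.429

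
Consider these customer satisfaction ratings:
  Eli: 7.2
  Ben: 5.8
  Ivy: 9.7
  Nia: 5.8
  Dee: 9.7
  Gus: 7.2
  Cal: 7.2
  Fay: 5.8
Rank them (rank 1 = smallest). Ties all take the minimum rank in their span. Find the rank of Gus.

4

Sorted (ascending): 5.8, 5.8, 5.8, 7.2, 7.2, 7.2, 9.7, 9.7
The 3 values of 5.8 occupy positions 1–3 → each gets rank 1.
The 3 values of 7.2 occupy positions 4–6 → each gets rank 4.
The 2 values of 9.7 occupy positions 7–8 → each gets rank 7.
Gus has value 7.2 → rank 4.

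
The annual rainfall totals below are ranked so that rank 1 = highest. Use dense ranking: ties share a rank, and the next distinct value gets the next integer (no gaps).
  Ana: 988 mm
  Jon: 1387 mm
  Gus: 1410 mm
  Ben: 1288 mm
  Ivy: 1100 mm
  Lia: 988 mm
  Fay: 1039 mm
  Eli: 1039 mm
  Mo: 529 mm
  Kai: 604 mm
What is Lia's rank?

6

Sorted (descending): 1410, 1387, 1288, 1100, 1039, 1039, 988, 988, 604, 529
The 2 values of 1039 share dense rank 5.
The 2 values of 988 share dense rank 6.
Remaining distinct values take the next consecutive integers.
Lia has value 988 mm → rank 6.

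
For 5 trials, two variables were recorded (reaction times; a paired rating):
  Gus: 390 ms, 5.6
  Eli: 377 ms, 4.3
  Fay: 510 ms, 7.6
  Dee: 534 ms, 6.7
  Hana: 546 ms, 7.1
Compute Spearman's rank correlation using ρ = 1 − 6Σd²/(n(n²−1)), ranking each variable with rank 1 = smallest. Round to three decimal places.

0.700

Ranks of variable 1: 2, 1, 3, 4, 5
Ranks of variable 2: 2, 1, 5, 3, 4
d = r₁ − r₂: 0, 0, -2, 1, 1
d²: 0, 0, 4, 1, 1; Σd² = 6
ρ = 1 − 6·6/(5·24) = 1 − 36/120 = 0.700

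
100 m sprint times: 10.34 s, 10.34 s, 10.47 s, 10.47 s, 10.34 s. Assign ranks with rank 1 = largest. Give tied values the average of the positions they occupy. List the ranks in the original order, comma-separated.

4, 4, 1.5, 1.5, 4

Sorted (descending): 10.47, 10.47, 10.34, 10.34, 10.34
The 2 values of 10.47 occupy positions 1–2 → average rank (1+2)/2 = 1.5.
The 3 values of 10.34 occupy positions 3–5 → average rank 4.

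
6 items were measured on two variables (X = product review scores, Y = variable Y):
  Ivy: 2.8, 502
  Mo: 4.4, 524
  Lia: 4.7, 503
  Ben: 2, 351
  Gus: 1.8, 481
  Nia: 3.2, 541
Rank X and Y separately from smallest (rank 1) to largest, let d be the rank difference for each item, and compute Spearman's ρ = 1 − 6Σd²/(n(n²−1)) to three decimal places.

0.714

Ranks of variable 1: 3, 5, 6, 2, 1, 4
Ranks of variable 2: 3, 5, 4, 1, 2, 6
d = r₁ − r₂: 0, 0, 2, 1, -1, -2
d²: 0, 0, 4, 1, 1, 4; Σd² = 10
ρ = 1 − 6·10/(6·35) = 1 − 60/210 = 0.714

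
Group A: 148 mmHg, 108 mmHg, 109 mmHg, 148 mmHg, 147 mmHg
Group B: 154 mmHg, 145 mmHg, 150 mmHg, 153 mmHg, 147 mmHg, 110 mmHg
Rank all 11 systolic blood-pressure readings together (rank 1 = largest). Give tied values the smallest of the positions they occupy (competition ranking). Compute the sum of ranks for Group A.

Sorted (descending): 154, 153, 150, 148, 148, 147, 147, 145, 110, 109, 108
The 2 values of 148 occupy positions 4–5 → each gets rank 4.
The 2 values of 147 occupy positions 6–7 → each gets rank 6.
Group A values → pooled ranks: 148→4, 108→11, 109→10, 148→4, 147→6
Rank sum = 4 + 11 + 10 + 4 + 6 = 35

35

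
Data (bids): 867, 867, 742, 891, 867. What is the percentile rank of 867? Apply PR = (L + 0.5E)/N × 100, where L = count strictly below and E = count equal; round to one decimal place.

50.0

N = 5.
Strictly below 867: 1. Equal to 867: 3.
PR = (1 + 0.5·3)/5 × 100 = 50.0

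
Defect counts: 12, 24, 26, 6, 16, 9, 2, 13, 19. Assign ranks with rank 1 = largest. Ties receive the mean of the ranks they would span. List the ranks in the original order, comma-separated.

6, 2, 1, 8, 4, 7, 9, 5, 3

Sorted (descending): 26, 24, 19, 16, 13, 12, 9, 6, 2
No ties — each value takes its position as its rank.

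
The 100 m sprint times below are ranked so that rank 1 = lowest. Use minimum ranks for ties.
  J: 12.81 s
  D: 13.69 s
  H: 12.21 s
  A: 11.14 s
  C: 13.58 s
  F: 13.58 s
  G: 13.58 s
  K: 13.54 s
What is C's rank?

5

Sorted (ascending): 11.14, 12.21, 12.81, 13.54, 13.58, 13.58, 13.58, 13.69
The 3 values of 13.58 occupy positions 5–7 → each gets rank 5.
C has value 13.58 s → rank 5.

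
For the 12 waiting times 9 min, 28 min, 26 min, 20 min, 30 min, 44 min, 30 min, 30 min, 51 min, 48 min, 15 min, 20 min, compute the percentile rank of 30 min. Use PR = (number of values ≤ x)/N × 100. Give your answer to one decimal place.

75.0

N = 12.
Strictly below 30: 6. Equal to 30: 3.
PR = 9/12 × 100 = 75.0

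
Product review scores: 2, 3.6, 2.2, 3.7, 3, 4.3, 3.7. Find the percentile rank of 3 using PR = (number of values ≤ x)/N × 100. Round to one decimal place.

42.9

N = 7.
Strictly below 3: 2. Equal to 3: 1.
PR = 3/7 × 100 = 42.9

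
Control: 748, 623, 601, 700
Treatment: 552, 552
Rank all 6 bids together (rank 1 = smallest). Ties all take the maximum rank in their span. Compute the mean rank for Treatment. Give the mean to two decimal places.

2.00

Sorted (ascending): 552, 552, 601, 623, 700, 748
The 2 values of 552 occupy positions 1–2 → each gets rank 2.
Treatment values → pooled ranks: 552→2, 552→2
Mean rank = (2 + 2) / 2 = 2.00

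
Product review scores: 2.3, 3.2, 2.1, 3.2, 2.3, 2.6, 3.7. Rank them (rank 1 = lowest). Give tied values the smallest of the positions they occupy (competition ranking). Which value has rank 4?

2.6

Sorted (ascending): 2.1, 2.3, 2.3, 2.6, 3.2, 3.2, 3.7
The 2 values of 2.3 occupy positions 2–3 → each gets rank 2.
The 2 values of 3.2 occupy positions 5–6 → each gets rank 5.
Rank 4 → value 2.6.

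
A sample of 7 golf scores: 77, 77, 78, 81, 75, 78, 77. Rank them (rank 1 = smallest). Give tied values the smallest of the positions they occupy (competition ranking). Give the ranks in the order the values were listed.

Sorted (ascending): 75, 77, 77, 77, 78, 78, 81
The 3 values of 77 occupy positions 2–4 → each gets rank 2.
The 2 values of 78 occupy positions 5–6 → each gets rank 5.

2, 2, 5, 7, 1, 5, 2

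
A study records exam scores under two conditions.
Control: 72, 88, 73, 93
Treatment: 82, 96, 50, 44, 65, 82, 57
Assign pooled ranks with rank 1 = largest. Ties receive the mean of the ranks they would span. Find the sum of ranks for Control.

Sorted (descending): 96, 93, 88, 82, 82, 73, 72, 65, 57, 50, 44
The 2 values of 82 occupy positions 4–5 → average rank (4+5)/2 = 4.5.
Control values → pooled ranks: 72→7, 88→3, 73→6, 93→2
Rank sum = 7 + 3 + 6 + 2 = 18

18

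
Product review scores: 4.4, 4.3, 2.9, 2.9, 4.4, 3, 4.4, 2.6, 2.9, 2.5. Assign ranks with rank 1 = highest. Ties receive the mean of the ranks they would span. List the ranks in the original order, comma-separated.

2, 4, 7, 7, 2, 5, 2, 9, 7, 10

Sorted (descending): 4.4, 4.4, 4.4, 4.3, 3, 2.9, 2.9, 2.9, 2.6, 2.5
The 3 values of 4.4 occupy positions 1–3 → average rank 2.
The 3 values of 2.9 occupy positions 6–8 → average rank 7.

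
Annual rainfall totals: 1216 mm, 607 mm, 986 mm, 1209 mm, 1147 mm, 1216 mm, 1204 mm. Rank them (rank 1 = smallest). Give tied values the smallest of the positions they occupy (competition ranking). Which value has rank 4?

1204

Sorted (ascending): 607, 986, 1147, 1204, 1209, 1216, 1216
The 2 values of 1216 occupy positions 6–7 → each gets rank 6.
Rank 4 → value 1204.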